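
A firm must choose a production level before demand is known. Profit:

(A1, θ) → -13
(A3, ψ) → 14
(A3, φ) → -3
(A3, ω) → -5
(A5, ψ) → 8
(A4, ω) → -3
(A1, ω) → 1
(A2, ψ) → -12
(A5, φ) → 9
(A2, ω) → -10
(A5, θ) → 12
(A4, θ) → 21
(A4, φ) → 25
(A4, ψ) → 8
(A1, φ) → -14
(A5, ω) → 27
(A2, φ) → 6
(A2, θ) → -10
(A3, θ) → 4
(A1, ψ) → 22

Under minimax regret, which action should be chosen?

Column bests: θ=21, φ=25, ψ=22, ω=27.
A1 regrets: 34, 39, 0, 26 → max 39
A2 regrets: 31, 19, 34, 37 → max 37
A3 regrets: 17, 28, 8, 32 → max 32
A4 regrets: 0, 0, 14, 30 → max 30
A5 regrets: 9, 16, 14, 0 → max 16
Smallest max regret = 16 → A5.

A5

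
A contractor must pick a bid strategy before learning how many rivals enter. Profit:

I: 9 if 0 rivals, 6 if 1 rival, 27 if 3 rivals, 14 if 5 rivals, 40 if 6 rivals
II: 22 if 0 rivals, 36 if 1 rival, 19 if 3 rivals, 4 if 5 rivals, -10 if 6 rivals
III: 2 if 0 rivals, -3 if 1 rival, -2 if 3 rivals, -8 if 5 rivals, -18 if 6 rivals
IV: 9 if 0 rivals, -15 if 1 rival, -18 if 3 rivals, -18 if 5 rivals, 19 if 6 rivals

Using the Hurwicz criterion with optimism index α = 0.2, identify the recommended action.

I: 0.2·40 + 0.8·6 = 12.8
II: 0.2·36 + 0.8·(-10) = -0.8
III: 0.2·2 + 0.8·(-18) = -14
IV: 0.2·19 + 0.8·(-18) = -10.6
Highest Hurwicz score = 12.8 → I.

I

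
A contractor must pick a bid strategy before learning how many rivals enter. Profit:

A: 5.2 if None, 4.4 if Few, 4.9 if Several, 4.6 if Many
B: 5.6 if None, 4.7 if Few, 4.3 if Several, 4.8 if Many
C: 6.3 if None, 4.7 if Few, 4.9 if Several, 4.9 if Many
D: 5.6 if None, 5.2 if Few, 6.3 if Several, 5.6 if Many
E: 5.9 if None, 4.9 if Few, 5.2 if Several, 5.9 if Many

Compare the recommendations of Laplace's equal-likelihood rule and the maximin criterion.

Row averages: A=4.775, B=4.85, C=5.2, D=5.675, E=5.475
Highest average = 5.675 → D.
Row minima: A=4.4, B=4.3, C=4.7, D=5.2, E=4.9
Best worst-case = 5.2 → D.

laplace → D; maximin → D (agree)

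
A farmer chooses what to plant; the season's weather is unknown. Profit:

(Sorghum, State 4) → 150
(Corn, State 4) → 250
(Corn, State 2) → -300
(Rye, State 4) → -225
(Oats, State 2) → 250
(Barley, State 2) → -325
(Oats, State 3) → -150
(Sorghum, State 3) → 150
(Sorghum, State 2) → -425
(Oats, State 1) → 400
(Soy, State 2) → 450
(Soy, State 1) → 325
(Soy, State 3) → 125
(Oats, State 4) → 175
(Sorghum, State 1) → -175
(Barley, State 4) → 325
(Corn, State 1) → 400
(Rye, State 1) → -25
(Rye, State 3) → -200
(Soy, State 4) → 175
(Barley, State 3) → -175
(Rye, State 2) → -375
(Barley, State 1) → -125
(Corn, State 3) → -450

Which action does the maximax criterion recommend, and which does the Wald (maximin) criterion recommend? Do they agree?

maximax → Soy; maximin → Soy (agree)

Row maxima: Corn=400, Soy=450, Sorghum=150, Barley=325, Rye=-25, Oats=400
Best best-case = 450 → Soy.
Row minima: Corn=-450, Soy=125, Sorghum=-425, Barley=-325, Rye=-375, Oats=-150
Best worst-case = 125 → Soy.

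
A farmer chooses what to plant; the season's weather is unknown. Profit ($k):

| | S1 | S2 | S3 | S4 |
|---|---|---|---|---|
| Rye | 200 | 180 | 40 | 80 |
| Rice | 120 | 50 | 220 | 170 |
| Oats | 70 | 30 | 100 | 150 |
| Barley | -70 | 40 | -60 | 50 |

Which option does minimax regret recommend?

Column bests: S1=200, S2=180, S3=220, S4=170.
Rye regrets: 0, 0, 180, 90 → max 180
Rice regrets: 80, 130, 0, 0 → max 130
Oats regrets: 130, 150, 120, 20 → max 150
Barley regrets: 270, 140, 280, 120 → max 280
Smallest max regret = 130 → Rice.

Rice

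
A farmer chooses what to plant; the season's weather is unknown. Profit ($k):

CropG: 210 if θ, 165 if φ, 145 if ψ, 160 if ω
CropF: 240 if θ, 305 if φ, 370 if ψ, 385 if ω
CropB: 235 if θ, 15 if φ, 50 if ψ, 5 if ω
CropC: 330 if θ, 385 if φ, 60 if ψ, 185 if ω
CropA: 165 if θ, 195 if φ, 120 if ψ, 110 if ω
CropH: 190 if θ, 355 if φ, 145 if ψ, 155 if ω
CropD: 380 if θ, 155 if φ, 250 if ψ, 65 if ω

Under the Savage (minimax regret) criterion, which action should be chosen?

Column bests: θ=380, φ=385, ψ=370, ω=385.
CropG regrets: 170, 220, 225, 225 → max 225
CropF regrets: 140, 80, 0, 0 → max 140
CropB regrets: 145, 370, 320, 380 → max 380
CropC regrets: 50, 0, 310, 200 → max 310
CropA regrets: 215, 190, 250, 275 → max 275
CropH regrets: 190, 30, 225, 230 → max 230
CropD regrets: 0, 230, 120, 320 → max 320
Smallest max regret = 140 → CropF.

CropF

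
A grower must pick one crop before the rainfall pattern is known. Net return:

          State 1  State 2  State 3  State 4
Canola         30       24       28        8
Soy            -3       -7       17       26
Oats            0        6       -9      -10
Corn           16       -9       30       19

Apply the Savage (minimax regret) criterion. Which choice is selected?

Column bests: State 1=30, State 2=24, State 3=30, State 4=26.
Canola regrets: 0, 0, 2, 18 → max 18
Soy regrets: 33, 31, 13, 0 → max 33
Oats regrets: 30, 18, 39, 36 → max 39
Corn regrets: 14, 33, 0, 7 → max 33
Smallest max regret = 18 → Canola.

Canola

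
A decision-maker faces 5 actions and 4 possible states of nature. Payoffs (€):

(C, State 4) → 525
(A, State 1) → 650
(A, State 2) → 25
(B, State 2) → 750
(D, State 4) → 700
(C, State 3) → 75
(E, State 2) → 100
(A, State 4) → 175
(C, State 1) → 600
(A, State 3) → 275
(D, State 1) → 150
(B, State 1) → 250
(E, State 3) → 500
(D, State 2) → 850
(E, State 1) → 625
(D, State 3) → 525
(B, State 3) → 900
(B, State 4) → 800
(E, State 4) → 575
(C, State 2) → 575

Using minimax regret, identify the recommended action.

B

Column bests: State 1=650, State 2=850, State 3=900, State 4=800.
A regrets: 0, 825, 625, 625 → max 825
B regrets: 400, 100, 0, 0 → max 400
C regrets: 50, 275, 825, 275 → max 825
D regrets: 500, 0, 375, 100 → max 500
E regrets: 25, 750, 400, 225 → max 750
Smallest max regret = 400 → B.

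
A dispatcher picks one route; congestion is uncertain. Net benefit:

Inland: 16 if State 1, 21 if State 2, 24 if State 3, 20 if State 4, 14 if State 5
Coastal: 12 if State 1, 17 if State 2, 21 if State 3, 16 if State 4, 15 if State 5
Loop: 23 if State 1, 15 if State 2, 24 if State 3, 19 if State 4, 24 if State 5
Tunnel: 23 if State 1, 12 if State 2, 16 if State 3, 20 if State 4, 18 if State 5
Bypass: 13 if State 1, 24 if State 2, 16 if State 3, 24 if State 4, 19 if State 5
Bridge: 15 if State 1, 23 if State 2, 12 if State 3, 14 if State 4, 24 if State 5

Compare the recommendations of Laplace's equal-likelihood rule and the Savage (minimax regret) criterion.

laplace → Loop; minimax regret → Loop (agree)

Row averages: Inland=19, Coastal=16.2, Loop=21, Tunnel=17.8, Bypass=19.2, Bridge=17.6
Highest average = 21 → Loop.
Column bests: State 1=23, State 2=24, State 3=24, State 4=24, State 5=24.
Inland regrets: 7, 3, 0, 4, 10 → max 10
Coastal regrets: 11, 7, 3, 8, 9 → max 11
Loop regrets: 0, 9, 0, 5, 0 → max 9
Tunnel regrets: 0, 12, 8, 4, 6 → max 12
Bypass regrets: 10, 0, 8, 0, 5 → max 10
Bridge regrets: 8, 1, 12, 10, 0 → max 12
Smallest max regret = 9 → Loop.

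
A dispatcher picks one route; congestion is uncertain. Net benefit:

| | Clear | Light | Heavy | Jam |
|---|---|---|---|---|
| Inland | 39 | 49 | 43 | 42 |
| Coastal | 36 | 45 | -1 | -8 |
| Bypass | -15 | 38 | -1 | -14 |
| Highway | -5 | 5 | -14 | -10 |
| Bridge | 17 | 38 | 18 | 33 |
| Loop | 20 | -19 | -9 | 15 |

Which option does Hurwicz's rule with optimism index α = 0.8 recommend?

Inland: 0.8·49 + 0.2·39 = 47
Coastal: 0.8·45 + 0.2·(-8) = 34.4
Bypass: 0.8·38 + 0.2·(-15) = 27.4
Highway: 0.8·5 + 0.2·(-14) = 1.2
Bridge: 0.8·38 + 0.2·17 = 33.8
Loop: 0.8·20 + 0.2·(-19) = 12.2
Highest Hurwicz score = 47 → Inland.

Inland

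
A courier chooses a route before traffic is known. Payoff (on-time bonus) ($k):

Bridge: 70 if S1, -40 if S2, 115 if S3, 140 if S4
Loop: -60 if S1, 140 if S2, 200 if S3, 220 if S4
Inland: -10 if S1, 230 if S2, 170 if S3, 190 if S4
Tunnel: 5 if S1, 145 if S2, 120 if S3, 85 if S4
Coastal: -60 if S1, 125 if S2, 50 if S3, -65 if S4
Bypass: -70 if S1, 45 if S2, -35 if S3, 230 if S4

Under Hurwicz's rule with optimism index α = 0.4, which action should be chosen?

Bridge: 0.4·140 + 0.6·(-40) = 32
Loop: 0.4·220 + 0.6·(-60) = 52
Inland: 0.4·230 + 0.6·(-10) = 86
Tunnel: 0.4·145 + 0.6·5 = 61
Coastal: 0.4·125 + 0.6·(-65) = 11
Bypass: 0.4·230 + 0.6·(-70) = 50
Highest Hurwicz score = 86 → Inland.

Inland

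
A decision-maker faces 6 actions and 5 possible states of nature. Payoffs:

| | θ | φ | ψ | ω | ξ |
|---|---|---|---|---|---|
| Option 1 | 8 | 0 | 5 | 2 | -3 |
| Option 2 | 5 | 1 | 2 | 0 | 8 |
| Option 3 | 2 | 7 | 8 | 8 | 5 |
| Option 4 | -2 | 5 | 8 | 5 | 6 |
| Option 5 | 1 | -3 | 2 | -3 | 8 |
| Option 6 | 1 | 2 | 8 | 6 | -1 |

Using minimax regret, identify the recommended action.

Column bests: θ=8, φ=7, ψ=8, ω=8, ξ=8.
Option 1 regrets: 0, 7, 3, 6, 11 → max 11
Option 2 regrets: 3, 6, 6, 8, 0 → max 8
Option 3 regrets: 6, 0, 0, 0, 3 → max 6
Option 4 regrets: 10, 2, 0, 3, 2 → max 10
Option 5 regrets: 7, 10, 6, 11, 0 → max 11
Option 6 regrets: 7, 5, 0, 2, 9 → max 9
Smallest max regret = 6 → Option 3.

Option 3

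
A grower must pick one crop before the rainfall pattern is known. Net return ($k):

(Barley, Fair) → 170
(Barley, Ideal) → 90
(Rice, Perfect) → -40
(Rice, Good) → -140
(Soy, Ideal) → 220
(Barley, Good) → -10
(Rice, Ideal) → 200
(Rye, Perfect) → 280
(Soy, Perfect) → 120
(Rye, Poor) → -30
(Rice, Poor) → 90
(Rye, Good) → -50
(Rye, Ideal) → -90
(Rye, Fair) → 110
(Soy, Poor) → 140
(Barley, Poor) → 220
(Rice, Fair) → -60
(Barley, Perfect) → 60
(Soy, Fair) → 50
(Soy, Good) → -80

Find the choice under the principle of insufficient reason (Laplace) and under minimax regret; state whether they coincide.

Row averages: Soy=90, Barley=106, Rice=10, Rye=44
Highest average = 106 → Barley.
Column bests: Poor=220, Fair=170, Good=-10, Ideal=220, Perfect=280.
Soy regrets: 80, 120, 70, 0, 160 → max 160
Barley regrets: 0, 0, 0, 130, 220 → max 220
Rice regrets: 130, 230, 130, 20, 320 → max 320
Rye regrets: 250, 60, 40, 310, 0 → max 310
Smallest max regret = 160 → Soy.

laplace → Barley; minimax regret → Soy (disagree)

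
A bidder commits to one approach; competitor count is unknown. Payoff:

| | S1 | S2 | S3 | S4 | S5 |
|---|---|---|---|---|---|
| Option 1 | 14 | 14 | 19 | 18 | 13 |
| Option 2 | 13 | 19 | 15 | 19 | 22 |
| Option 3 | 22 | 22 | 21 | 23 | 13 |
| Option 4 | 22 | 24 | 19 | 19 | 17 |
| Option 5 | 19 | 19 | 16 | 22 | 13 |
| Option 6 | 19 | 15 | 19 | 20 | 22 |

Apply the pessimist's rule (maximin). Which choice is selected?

Option 4

Row minima: Option 1=13, Option 2=13, Option 3=13, Option 4=17, Option 5=13, Option 6=15
Best worst-case = 17 → Option 4.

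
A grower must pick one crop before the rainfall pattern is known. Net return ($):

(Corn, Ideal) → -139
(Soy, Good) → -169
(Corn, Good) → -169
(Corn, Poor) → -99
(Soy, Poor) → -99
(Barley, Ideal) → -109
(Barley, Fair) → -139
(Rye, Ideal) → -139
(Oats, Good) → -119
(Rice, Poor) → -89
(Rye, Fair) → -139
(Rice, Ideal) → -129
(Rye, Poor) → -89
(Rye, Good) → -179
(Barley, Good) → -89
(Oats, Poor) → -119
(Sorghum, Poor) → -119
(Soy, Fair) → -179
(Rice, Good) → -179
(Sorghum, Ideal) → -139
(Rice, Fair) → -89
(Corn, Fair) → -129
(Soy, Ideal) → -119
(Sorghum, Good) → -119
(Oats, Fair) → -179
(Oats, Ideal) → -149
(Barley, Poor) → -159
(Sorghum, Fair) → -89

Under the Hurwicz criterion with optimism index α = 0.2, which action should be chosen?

Sorghum

Barley: 0.2·(-89) + 0.8·(-159) = -145
Oats: 0.2·(-119) + 0.8·(-179) = -167
Rye: 0.2·(-89) + 0.8·(-179) = -161
Sorghum: 0.2·(-89) + 0.8·(-139) = -129
Corn: 0.2·(-99) + 0.8·(-169) = -155
Rice: 0.2·(-89) + 0.8·(-179) = -161
Soy: 0.2·(-99) + 0.8·(-179) = -163
Highest Hurwicz score = -129 → Sorghum.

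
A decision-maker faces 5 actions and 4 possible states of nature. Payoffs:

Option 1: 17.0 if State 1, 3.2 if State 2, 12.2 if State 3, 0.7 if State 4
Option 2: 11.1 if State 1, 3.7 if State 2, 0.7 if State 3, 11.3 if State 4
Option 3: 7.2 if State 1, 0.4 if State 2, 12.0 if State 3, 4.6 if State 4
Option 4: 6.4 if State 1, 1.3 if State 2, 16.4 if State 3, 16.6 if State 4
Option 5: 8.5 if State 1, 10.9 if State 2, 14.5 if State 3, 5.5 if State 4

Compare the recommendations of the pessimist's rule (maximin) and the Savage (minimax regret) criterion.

maximin → Option 5; minimax regret → Option 4 (disagree)

Row minima: Option 1=0.7, Option 2=0.7, Option 3=0.4, Option 4=1.3, Option 5=5.5
Best worst-case = 5.5 → Option 5.
Column bests: State 1=17.0, State 2=10.9, State 3=16.4, State 4=16.6.
Option 1 regrets: 0.0, 7.7, 4.2, 15.9 → max 15.9
Option 2 regrets: 5.9, 7.2, 15.7, 5.3 → max 15.7
Option 3 regrets: 9.8, 10.5, 4.4, 12.0 → max 12.0
Option 4 regrets: 10.6, 9.6, 0.0, 0.0 → max 10.6
Option 5 regrets: 8.5, 0.0, 1.9, 11.1 → max 11.1
Smallest max regret = 10.6 → Option 4.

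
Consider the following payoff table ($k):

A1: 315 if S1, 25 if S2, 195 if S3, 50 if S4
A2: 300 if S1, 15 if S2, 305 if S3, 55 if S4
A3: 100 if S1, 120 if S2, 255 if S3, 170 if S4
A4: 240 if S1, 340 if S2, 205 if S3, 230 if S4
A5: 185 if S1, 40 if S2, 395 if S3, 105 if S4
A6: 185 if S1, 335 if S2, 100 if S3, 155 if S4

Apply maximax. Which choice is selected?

A5

Row maxima: A1=315, A2=305, A3=255, A4=340, A5=395, A6=335
Best best-case = 395 → A5.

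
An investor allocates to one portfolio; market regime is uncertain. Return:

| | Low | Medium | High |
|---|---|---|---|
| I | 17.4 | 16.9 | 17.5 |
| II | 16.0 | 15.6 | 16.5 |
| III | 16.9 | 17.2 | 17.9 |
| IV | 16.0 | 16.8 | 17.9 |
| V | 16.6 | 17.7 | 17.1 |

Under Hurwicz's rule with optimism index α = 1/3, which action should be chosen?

I: 1/3·17.5 + 2/3·16.9 = 17.1
II: 1/3·16.5 + 2/3·15.6 = 15.9
III: 1/3·17.9 + 2/3·16.9 = 517/30
IV: 1/3·17.9 + 2/3·16.0 = 499/30
V: 1/3·17.7 + 2/3·16.6 = 509/30
Highest Hurwicz score = 517/30 → III.

III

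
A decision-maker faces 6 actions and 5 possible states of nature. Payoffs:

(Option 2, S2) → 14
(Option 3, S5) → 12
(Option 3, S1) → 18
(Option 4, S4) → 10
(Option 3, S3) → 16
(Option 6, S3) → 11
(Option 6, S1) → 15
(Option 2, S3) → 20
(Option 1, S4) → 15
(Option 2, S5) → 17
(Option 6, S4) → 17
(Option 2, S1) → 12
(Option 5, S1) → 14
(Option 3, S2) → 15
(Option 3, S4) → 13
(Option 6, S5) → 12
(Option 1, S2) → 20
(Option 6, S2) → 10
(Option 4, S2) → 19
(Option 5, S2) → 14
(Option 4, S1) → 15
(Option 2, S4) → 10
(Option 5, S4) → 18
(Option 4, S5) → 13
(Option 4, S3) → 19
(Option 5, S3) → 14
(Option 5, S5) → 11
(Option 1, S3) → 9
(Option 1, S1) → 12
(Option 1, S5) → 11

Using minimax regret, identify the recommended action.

Option 3

Column bests: S1=18, S2=20, S3=20, S4=18, S5=17.
Option 1 regrets: 6, 0, 11, 3, 6 → max 11
Option 2 regrets: 6, 6, 0, 8, 0 → max 8
Option 3 regrets: 0, 5, 4, 5, 5 → max 5
Option 4 regrets: 3, 1, 1, 8, 4 → max 8
Option 5 regrets: 4, 6, 6, 0, 6 → max 6
Option 6 regrets: 3, 10, 9, 1, 5 → max 10
Smallest max regret = 5 → Option 3.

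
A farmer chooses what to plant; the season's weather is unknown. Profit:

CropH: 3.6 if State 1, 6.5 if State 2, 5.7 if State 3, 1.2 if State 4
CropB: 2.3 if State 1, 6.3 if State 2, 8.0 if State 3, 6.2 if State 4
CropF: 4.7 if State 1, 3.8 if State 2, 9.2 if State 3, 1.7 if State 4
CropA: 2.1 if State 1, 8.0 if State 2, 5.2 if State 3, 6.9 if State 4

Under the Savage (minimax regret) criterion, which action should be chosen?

CropB

Column bests: State 1=4.7, State 2=8.0, State 3=9.2, State 4=6.9.
CropH regrets: 1.1, 1.5, 3.5, 5.7 → max 5.7
CropB regrets: 2.4, 1.7, 1.2, 0.7 → max 2.4
CropF regrets: 0.0, 4.2, 0.0, 5.2 → max 5.2
CropA regrets: 2.6, 0.0, 4.0, 0.0 → max 4.0
Smallest max regret = 2.4 → CropB.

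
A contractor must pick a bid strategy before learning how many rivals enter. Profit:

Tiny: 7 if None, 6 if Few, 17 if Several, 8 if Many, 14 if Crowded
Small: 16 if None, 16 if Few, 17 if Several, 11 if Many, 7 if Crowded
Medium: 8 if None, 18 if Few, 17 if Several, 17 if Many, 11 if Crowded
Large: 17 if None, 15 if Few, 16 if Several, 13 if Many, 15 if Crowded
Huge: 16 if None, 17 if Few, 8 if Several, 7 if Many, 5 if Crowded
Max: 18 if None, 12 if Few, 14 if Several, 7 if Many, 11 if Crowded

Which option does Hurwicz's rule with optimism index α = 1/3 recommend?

Large

Tiny: 1/3·17 + 2/3·6 = 29/3
Small: 1/3·17 + 2/3·7 = 31/3
Medium: 1/3·18 + 2/3·8 = 34/3
Large: 1/3·17 + 2/3·13 = 43/3
Huge: 1/3·17 + 2/3·5 = 9
Max: 1/3·18 + 2/3·7 = 32/3
Highest Hurwicz score = 43/3 → Large.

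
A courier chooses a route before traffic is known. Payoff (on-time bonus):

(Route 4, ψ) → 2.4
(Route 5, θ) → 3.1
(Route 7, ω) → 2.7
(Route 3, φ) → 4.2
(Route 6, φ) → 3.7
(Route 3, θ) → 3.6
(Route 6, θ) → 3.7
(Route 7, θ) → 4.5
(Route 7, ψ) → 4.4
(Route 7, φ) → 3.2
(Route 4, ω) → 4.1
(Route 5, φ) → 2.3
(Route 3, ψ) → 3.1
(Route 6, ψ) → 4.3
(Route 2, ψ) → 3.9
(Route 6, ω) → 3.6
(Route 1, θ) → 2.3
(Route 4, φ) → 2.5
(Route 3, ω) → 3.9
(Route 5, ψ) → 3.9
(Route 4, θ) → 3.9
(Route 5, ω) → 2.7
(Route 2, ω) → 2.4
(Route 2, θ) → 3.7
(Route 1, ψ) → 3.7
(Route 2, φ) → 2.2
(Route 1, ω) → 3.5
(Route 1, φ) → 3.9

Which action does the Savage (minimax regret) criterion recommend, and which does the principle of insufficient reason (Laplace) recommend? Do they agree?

Column bests: θ=4.5, φ=4.2, ψ=4.4, ω=4.1.
Route 1 regrets: 2.2, 0.3, 0.7, 0.6 → max 2.2
Route 2 regrets: 0.8, 2.0, 0.5, 1.7 → max 2.0
Route 3 regrets: 0.9, 0.0, 1.3, 0.2 → max 1.3
Route 4 regrets: 0.6, 1.7, 2.0, 0.0 → max 2.0
Route 5 regrets: 1.4, 1.9, 0.5, 1.4 → max 1.9
Route 6 regrets: 0.8, 0.5, 0.1, 0.5 → max 0.8
Route 7 regrets: 0.0, 1.0, 0.0, 1.4 → max 1.4
Smallest max regret = 0.8 → Route 6.
Row averages: Route 1=3.35, Route 2=3.05, Route 3=3.7, Route 4=3.225, Route 5=3, Route 6=3.825, Route 7=3.7
Highest average = 3.825 → Route 6.

minimax regret → Route 6; laplace → Route 6 (agree)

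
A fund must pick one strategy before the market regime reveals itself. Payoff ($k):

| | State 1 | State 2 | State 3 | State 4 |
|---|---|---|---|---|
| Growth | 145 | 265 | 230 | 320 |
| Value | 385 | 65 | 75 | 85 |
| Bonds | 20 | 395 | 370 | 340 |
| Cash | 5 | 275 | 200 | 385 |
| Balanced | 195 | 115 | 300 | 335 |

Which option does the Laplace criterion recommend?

Bonds

Row averages: Growth=240, Value=152.5, Bonds=281.25, Cash=216.25, Balanced=236.25
Highest average = 281.25 → Bonds.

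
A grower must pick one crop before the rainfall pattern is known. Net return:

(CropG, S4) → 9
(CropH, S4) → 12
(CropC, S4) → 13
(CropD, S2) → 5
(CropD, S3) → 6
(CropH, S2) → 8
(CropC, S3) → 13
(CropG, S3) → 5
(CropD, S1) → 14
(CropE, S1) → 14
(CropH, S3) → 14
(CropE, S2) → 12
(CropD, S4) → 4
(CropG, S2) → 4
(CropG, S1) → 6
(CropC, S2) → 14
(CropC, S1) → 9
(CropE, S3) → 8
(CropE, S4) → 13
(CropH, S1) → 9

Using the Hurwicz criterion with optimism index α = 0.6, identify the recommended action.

CropC

CropG: 0.6·9 + 0.4·4 = 7
CropC: 0.6·14 + 0.4·9 = 12
CropE: 0.6·14 + 0.4·8 = 11.6
CropH: 0.6·14 + 0.4·8 = 11.6
CropD: 0.6·14 + 0.4·4 = 10
Highest Hurwicz score = 12 → CropC.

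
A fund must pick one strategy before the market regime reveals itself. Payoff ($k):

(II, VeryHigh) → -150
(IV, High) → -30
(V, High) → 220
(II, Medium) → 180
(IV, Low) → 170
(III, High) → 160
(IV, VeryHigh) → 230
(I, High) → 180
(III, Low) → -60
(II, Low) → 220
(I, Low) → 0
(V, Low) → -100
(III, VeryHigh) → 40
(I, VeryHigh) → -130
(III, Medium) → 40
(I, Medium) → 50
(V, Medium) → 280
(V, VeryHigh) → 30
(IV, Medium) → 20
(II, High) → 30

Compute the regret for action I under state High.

40

Best payoff under High is 220.
Regret = 220 − 180 = 40.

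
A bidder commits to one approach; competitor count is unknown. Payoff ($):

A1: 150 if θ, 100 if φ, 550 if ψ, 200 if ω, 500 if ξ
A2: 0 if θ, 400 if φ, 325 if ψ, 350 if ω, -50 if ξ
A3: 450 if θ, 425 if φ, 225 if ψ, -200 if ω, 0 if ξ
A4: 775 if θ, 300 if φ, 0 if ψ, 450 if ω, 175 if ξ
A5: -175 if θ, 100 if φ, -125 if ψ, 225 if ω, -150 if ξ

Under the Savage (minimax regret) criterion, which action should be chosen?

Column bests: θ=775, φ=425, ψ=550, ω=450, ξ=500.
A1 regrets: 625, 325, 0, 250, 0 → max 625
A2 regrets: 775, 25, 225, 100, 550 → max 775
A3 regrets: 325, 0, 325, 650, 500 → max 650
A4 regrets: 0, 125, 550, 0, 325 → max 550
A5 regrets: 950, 325, 675, 225, 650 → max 950
Smallest max regret = 550 → A4.

A4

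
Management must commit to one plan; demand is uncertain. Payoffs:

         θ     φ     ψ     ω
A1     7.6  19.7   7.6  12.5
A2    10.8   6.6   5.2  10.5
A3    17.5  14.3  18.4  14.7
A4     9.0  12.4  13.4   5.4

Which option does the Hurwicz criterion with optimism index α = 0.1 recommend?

A3

A1: 0.1·19.7 + 0.9·7.6 = 8.81
A2: 0.1·10.8 + 0.9·5.2 = 5.76
A3: 0.1·18.4 + 0.9·14.3 = 14.71
A4: 0.1·13.4 + 0.9·5.4 = 6.2
Highest Hurwicz score = 14.71 → A3.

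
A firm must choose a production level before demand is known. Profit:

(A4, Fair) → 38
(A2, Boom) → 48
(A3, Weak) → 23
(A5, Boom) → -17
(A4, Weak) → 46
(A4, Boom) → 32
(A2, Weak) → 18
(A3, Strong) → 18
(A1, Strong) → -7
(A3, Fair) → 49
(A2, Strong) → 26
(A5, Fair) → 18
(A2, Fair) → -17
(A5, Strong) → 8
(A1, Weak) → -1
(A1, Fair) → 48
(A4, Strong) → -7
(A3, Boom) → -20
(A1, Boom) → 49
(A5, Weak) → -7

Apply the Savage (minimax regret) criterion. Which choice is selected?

Column bests: Weak=46, Fair=49, Strong=26, Boom=49.
A1 regrets: 47, 1, 33, 0 → max 47
A2 regrets: 28, 66, 0, 1 → max 66
A3 regrets: 23, 0, 8, 69 → max 69
A4 regrets: 0, 11, 33, 17 → max 33
A5 regrets: 53, 31, 18, 66 → max 66
Smallest max regret = 33 → A4.

A4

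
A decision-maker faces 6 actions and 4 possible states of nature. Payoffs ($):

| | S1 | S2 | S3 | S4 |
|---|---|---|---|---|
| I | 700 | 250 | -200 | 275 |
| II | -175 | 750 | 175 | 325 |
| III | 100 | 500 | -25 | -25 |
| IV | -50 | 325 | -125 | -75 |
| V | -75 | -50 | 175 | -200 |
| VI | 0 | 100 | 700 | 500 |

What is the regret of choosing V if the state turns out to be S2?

Best payoff under S2 is 750.
Regret = 750 − (-50) = 800.

800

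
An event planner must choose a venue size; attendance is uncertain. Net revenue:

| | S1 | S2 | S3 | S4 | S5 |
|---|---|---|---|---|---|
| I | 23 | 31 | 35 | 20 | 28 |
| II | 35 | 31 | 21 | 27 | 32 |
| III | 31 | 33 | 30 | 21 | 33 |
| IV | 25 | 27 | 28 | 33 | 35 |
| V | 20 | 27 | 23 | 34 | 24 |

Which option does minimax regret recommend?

Column bests: S1=35, S2=33, S3=35, S4=34, S5=35.
I regrets: 12, 2, 0, 14, 7 → max 14
II regrets: 0, 2, 14, 7, 3 → max 14
III regrets: 4, 0, 5, 13, 2 → max 13
IV regrets: 10, 6, 7, 1, 0 → max 10
V regrets: 15, 6, 12, 0, 11 → max 15
Smallest max regret = 10 → IV.

IV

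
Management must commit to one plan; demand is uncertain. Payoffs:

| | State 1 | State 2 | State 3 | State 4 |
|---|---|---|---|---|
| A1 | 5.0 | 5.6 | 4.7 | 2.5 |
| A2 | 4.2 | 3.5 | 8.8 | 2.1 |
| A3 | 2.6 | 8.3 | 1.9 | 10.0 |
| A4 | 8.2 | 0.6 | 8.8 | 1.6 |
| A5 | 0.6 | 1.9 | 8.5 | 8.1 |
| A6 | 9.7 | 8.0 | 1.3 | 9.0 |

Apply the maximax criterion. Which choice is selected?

A3

Row maxima: A1=5.6, A2=8.8, A3=10.0, A4=8.8, A5=8.5, A6=9.7
Best best-case = 10.0 → A3.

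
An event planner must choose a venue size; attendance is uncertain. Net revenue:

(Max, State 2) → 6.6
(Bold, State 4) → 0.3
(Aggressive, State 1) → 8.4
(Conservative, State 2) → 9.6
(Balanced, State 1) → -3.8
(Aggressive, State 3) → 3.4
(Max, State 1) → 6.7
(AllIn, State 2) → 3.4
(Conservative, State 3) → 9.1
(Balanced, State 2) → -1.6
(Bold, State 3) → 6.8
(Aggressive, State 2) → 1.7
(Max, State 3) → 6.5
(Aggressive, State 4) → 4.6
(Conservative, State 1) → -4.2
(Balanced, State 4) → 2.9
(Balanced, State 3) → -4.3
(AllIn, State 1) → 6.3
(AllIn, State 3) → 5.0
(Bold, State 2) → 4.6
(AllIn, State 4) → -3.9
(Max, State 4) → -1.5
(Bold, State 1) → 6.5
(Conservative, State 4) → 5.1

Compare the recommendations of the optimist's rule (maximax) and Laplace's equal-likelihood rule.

maximax → Conservative; laplace → Conservative (agree)

Row maxima: Conservative=9.6, Balanced=2.9, Aggressive=8.4, Bold=6.8, AllIn=6.3, Max=6.7
Best best-case = 9.6 → Conservative.
Row averages: Conservative=4.9, Balanced=-1.7, Aggressive=4.525, Bold=4.55, AllIn=2.7, Max=4.575
Highest average = 4.9 → Conservative.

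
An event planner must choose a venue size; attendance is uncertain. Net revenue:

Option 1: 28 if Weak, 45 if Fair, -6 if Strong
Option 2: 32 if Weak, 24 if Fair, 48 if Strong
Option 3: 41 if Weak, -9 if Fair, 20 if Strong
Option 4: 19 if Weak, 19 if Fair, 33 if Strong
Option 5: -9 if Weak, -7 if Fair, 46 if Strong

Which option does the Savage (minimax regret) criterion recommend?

Option 2

Column bests: Weak=41, Fair=45, Strong=48.
Option 1 regrets: 13, 0, 54 → max 54
Option 2 regrets: 9, 21, 0 → max 21
Option 3 regrets: 0, 54, 28 → max 54
Option 4 regrets: 22, 26, 15 → max 26
Option 5 regrets: 50, 52, 2 → max 52
Smallest max regret = 21 → Option 2.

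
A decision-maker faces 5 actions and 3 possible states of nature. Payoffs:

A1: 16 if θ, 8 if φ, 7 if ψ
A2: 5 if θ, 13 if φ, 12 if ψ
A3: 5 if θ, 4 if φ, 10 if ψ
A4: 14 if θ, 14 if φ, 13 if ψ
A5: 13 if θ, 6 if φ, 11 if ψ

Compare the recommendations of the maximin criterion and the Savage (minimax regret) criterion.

maximin → A4; minimax regret → A4 (agree)

Row minima: A1=7, A2=5, A3=4, A4=13, A5=6
Best worst-case = 13 → A4.
Column bests: θ=16, φ=14, ψ=13.
A1 regrets: 0, 6, 6 → max 6
A2 regrets: 11, 1, 1 → max 11
A3 regrets: 11, 10, 3 → max 11
A4 regrets: 2, 0, 0 → max 2
A5 regrets: 3, 8, 2 → max 8
Smallest max regret = 2 → A4.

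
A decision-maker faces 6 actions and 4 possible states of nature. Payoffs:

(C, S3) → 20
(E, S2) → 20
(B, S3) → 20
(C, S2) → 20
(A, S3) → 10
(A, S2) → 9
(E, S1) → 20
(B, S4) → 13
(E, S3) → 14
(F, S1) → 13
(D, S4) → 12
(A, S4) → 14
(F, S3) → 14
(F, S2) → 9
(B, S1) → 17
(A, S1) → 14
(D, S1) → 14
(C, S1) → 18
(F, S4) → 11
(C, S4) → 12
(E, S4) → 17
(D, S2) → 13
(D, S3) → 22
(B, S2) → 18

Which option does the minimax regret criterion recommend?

Column bests: S1=20, S2=20, S3=22, S4=17.
A regrets: 6, 11, 12, 3 → max 12
B regrets: 3, 2, 2, 4 → max 4
C regrets: 2, 0, 2, 5 → max 5
D regrets: 6, 7, 0, 5 → max 7
E regrets: 0, 0, 8, 0 → max 8
F regrets: 7, 11, 8, 6 → max 11
Smallest max regret = 4 → B.

B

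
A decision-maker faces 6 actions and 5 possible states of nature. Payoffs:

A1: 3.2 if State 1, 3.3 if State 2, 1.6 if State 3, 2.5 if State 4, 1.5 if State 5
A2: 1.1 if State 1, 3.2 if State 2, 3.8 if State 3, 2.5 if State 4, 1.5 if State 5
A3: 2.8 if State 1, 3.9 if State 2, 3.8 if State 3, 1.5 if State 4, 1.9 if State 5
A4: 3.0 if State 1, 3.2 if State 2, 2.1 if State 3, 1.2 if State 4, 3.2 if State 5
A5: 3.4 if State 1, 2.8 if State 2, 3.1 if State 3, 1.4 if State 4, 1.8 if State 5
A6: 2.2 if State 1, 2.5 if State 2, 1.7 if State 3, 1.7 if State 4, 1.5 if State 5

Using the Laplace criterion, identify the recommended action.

A3

Row averages: A1=2.42, A2=2.42, A3=2.78, A4=2.54, A5=2.5, A6=1.92
Highest average = 2.78 → A3.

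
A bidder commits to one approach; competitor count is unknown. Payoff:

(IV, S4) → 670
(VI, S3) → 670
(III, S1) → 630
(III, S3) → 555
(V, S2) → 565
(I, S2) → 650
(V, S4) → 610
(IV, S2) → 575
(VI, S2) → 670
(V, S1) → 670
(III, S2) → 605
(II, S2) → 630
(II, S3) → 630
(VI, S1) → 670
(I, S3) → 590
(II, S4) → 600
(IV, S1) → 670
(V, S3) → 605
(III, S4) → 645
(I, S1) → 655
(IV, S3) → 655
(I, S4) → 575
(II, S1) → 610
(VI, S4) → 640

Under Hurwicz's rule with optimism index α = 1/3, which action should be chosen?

I: 1/3·655 + 2/3·575 = 1805/3
II: 1/3·630 + 2/3·600 = 610
III: 1/3·645 + 2/3·555 = 585
IV: 1/3·670 + 2/3·575 = 1820/3
V: 1/3·670 + 2/3·565 = 600
VI: 1/3·670 + 2/3·640 = 650
Highest Hurwicz score = 650 → VI.

VI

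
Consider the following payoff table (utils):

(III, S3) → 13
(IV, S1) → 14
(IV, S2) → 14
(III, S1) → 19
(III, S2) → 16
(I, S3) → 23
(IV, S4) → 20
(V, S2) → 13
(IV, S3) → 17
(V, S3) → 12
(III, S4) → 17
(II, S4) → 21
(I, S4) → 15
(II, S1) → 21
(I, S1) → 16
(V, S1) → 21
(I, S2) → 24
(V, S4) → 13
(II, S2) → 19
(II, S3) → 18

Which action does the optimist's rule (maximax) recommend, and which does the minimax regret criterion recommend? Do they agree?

Row maxima: I=24, II=21, III=19, IV=20, V=21
Best best-case = 24 → I.
Column bests: S1=21, S2=24, S3=23, S4=21.
I regrets: 5, 0, 0, 6 → max 6
II regrets: 0, 5, 5, 0 → max 5
III regrets: 2, 8, 10, 4 → max 10
IV regrets: 7, 10, 6, 1 → max 10
V regrets: 0, 11, 11, 8 → max 11
Smallest max regret = 5 → II.

maximax → I; minimax regret → II (disagree)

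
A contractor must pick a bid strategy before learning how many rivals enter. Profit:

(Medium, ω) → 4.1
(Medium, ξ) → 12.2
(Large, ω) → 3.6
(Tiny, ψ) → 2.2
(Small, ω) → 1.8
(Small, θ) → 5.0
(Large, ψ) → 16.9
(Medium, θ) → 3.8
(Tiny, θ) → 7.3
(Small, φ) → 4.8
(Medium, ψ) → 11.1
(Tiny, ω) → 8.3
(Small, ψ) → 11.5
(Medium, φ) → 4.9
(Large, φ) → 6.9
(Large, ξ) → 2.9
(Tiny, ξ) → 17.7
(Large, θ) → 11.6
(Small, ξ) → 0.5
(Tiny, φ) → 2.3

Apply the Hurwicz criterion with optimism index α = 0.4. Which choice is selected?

Tiny: 0.4·17.7 + 0.6·2.2 = 8.4
Small: 0.4·11.5 + 0.6·0.5 = 4.9
Medium: 0.4·12.2 + 0.6·3.8 = 7.16
Large: 0.4·16.9 + 0.6·2.9 = 8.5
Highest Hurwicz score = 8.5 → Large.

Large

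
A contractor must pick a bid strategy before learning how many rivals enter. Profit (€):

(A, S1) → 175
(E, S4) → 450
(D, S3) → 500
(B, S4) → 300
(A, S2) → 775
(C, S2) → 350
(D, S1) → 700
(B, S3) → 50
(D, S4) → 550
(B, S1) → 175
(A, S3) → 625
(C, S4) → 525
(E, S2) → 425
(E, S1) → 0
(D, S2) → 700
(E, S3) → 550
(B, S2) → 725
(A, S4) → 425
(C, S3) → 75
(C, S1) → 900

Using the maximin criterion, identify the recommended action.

D

Row minima: A=175, B=50, C=75, D=500, E=0
Best worst-case = 500 → D.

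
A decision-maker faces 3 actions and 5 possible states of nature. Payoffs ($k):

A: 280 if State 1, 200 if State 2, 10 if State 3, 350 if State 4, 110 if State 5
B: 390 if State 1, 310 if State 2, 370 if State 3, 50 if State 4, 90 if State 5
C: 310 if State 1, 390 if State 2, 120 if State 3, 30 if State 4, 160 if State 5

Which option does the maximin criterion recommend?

B

Row minima: A=10, B=50, C=30
Best worst-case = 50 → B.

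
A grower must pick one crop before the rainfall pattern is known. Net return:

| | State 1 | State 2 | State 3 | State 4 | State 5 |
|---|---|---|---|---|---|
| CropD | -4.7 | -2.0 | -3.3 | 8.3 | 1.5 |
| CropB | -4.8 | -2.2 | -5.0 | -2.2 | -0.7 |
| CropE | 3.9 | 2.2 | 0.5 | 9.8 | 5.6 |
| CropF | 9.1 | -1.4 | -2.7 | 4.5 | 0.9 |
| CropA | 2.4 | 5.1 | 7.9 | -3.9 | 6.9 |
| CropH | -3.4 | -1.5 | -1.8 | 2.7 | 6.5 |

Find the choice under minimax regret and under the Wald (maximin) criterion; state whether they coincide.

minimax regret → CropE; maximin → CropE (agree)

Column bests: State 1=9.1, State 2=5.1, State 3=7.9, State 4=9.8, State 5=6.9.
CropD regrets: 13.8, 7.1, 11.2, 1.5, 5.4 → max 13.8
CropB regrets: 13.9, 7.3, 12.9, 12.0, 7.6 → max 13.9
CropE regrets: 5.2, 2.9, 7.4, 0.0, 1.3 → max 7.4
CropF regrets: 0.0, 6.5, 10.6, 5.3, 6.0 → max 10.6
CropA regrets: 6.7, 0.0, 0.0, 13.7, 0.0 → max 13.7
CropH regrets: 12.5, 6.6, 9.7, 7.1, 0.4 → max 12.5
Smallest max regret = 7.4 → CropE.
Row minima: CropD=-4.7, CropB=-5.0, CropE=0.5, CropF=-2.7, CropA=-3.9, CropH=-3.4
Best worst-case = 0.5 → CropE.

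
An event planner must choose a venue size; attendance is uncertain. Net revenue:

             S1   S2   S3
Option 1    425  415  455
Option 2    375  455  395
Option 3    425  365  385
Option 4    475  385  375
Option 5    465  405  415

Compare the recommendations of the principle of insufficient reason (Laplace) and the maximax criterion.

laplace → Option 1; maximax → Option 4 (disagree)

Row averages: Option 1=1295/3, Option 2=1225/3, Option 3=1175/3, Option 4=1235/3, Option 5=1285/3
Highest average = 1295/3 → Option 1.
Row maxima: Option 1=455, Option 2=455, Option 3=425, Option 4=475, Option 5=465
Best best-case = 475 → Option 4.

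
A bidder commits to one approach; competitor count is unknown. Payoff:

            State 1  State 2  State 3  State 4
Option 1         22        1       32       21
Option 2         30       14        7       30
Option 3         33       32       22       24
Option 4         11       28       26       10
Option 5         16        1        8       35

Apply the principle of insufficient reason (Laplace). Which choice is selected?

Row averages: Option 1=19, Option 2=20.25, Option 3=27.75, Option 4=18.75, Option 5=15
Highest average = 27.75 → Option 3.

Option 3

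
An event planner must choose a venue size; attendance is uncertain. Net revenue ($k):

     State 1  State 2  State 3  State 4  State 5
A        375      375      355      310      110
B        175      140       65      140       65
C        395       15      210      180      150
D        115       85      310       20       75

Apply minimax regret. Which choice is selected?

A

Column bests: State 1=395, State 2=375, State 3=355, State 4=310, State 5=150.
A regrets: 20, 0, 0, 0, 40 → max 40
B regrets: 220, 235, 290, 170, 85 → max 290
C regrets: 0, 360, 145, 130, 0 → max 360
D regrets: 280, 290, 45, 290, 75 → max 290
Smallest max regret = 40 → A.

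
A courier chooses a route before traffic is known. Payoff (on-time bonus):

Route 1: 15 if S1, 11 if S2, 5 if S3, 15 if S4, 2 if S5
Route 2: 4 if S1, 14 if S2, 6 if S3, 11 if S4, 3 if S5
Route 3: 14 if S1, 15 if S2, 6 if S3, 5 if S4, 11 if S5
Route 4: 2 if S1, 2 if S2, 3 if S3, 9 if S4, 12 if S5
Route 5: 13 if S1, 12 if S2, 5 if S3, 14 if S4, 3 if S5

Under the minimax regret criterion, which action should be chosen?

Column bests: S1=15, S2=15, S3=6, S4=15, S5=12.
Route 1 regrets: 0, 4, 1, 0, 10 → max 10
Route 2 regrets: 11, 1, 0, 4, 9 → max 11
Route 3 regrets: 1, 0, 0, 10, 1 → max 10
Route 4 regrets: 13, 13, 3, 6, 0 → max 13
Route 5 regrets: 2, 3, 1, 1, 9 → max 9
Smallest max regret = 9 → Route 5.

Route 5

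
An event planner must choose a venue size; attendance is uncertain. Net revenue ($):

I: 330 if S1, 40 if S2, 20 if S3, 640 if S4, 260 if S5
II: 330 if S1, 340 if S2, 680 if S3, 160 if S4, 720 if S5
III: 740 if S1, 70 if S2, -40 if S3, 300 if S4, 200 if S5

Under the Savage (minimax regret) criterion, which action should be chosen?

Column bests: S1=740, S2=340, S3=680, S4=640, S5=720.
I regrets: 410, 300, 660, 0, 460 → max 660
II regrets: 410, 0, 0, 480, 0 → max 480
III regrets: 0, 270, 720, 340, 520 → max 720
Smallest max regret = 480 → II.

II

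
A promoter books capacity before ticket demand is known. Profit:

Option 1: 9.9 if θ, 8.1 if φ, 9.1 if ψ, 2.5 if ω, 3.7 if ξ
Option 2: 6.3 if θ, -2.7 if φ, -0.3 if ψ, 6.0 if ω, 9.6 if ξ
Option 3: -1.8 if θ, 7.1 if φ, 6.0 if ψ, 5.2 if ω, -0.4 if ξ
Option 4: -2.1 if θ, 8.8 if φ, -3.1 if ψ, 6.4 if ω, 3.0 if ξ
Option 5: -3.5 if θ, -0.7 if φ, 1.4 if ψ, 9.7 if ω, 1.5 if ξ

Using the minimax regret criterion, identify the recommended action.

Column bests: θ=9.9, φ=8.8, ψ=9.1, ω=9.7, ξ=9.6.
Option 1 regrets: 0.0, 0.7, 0.0, 7.2, 5.9 → max 7.2
Option 2 regrets: 3.6, 11.5, 9.4, 3.7, 0.0 → max 11.5
Option 3 regrets: 11.7, 1.7, 3.1, 4.5, 10.0 → max 11.7
Option 4 regrets: 12.0, 0.0, 12.2, 3.3, 6.6 → max 12.2
Option 5 regrets: 13.4, 9.5, 7.7, 0.0, 8.1 → max 13.4
Smallest max regret = 7.2 → Option 1.

Option 1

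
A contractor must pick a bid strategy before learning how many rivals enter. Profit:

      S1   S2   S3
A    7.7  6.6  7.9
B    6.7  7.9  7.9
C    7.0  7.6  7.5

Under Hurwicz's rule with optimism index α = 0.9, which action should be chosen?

B

A: 0.9·7.9 + 0.1·6.6 = 7.77
B: 0.9·7.9 + 0.1·6.7 = 7.78
C: 0.9·7.6 + 0.1·7.0 = 7.54
Highest Hurwicz score = 7.78 → B.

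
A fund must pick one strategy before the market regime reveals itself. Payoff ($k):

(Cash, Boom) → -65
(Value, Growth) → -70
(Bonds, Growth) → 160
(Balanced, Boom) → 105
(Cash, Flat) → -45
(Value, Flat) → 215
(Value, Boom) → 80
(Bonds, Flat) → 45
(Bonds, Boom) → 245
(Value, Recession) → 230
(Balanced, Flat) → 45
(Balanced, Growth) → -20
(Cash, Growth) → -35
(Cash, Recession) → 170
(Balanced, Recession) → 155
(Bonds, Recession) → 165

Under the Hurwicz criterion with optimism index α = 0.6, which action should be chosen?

Value: 0.6·230 + 0.4·(-70) = 110
Balanced: 0.6·155 + 0.4·(-20) = 85
Bonds: 0.6·245 + 0.4·45 = 165
Cash: 0.6·170 + 0.4·(-65) = 76
Highest Hurwicz score = 165 → Bonds.

Bonds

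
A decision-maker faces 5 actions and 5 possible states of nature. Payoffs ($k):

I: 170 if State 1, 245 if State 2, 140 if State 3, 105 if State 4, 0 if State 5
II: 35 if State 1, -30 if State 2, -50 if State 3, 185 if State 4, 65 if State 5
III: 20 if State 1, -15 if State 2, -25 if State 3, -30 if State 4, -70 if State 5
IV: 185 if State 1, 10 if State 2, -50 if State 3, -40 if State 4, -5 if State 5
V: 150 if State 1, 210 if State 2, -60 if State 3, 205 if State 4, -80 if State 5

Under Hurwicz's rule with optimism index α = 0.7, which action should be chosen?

I: 0.7·245 + 0.3·0 = 171.5
II: 0.7·185 + 0.3·(-50) = 114.5
III: 0.7·20 + 0.3·(-70) = -7
IV: 0.7·185 + 0.3·(-50) = 114.5
V: 0.7·210 + 0.3·(-80) = 123
Highest Hurwicz score = 171.5 → I.

I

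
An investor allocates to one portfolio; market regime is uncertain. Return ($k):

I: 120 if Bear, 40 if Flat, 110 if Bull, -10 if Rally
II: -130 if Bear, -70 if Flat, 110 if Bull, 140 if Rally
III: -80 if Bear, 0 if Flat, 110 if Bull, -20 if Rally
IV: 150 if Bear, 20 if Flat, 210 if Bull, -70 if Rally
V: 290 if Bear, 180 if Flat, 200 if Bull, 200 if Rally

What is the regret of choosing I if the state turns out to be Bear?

Best payoff under Bear is 290.
Regret = 290 − 120 = 170.

170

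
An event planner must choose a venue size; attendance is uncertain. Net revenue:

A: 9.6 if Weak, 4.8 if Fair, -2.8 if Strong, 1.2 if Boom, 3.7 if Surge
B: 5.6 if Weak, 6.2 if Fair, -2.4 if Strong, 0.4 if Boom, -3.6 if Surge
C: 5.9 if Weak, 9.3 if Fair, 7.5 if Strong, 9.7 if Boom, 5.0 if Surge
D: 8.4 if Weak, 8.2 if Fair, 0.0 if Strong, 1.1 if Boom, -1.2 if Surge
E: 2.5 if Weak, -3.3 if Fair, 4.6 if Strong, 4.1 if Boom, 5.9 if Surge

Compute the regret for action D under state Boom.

8.6

Best payoff under Boom is 9.7.
Regret = 9.7 − 1.1 = 8.6.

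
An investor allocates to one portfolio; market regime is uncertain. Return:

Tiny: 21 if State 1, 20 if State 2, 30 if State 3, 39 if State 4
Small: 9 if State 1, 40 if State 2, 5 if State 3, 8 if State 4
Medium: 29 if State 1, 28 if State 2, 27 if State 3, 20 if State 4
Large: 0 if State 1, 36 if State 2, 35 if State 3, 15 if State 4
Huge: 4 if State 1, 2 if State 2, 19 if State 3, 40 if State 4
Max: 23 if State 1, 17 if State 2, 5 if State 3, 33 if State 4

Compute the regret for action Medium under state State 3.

8

Best payoff under State 3 is 35.
Regret = 35 − 27 = 8.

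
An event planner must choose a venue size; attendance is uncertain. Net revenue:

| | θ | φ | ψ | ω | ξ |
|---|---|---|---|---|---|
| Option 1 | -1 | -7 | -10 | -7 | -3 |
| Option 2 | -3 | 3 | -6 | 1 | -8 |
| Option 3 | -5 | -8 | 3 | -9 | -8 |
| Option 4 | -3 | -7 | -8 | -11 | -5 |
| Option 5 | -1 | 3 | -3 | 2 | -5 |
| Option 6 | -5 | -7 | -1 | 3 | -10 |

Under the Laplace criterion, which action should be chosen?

Option 5

Row averages: Option 1=-5.6, Option 2=-2.6, Option 3=-5.4, Option 4=-6.8, Option 5=-0.8, Option 6=-4
Highest average = -0.8 → Option 5.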